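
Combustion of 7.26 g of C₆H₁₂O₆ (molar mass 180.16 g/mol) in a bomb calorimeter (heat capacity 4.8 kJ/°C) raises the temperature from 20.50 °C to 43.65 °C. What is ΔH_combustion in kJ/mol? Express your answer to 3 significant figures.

ΔH = -2760 kJ/mol

ΔT = 43.65 − 20.50 = 23.15 °C
q_cal = C_cal × ΔT = 4.8 × 23.15 = 111.12 kJ
n = 7.26 / 180.16 = 0.04030 mol
q_rxn = −q_cal = -111.12 kJ
ΔH = -111.12 / 0.04030 = -2757 kJ/mol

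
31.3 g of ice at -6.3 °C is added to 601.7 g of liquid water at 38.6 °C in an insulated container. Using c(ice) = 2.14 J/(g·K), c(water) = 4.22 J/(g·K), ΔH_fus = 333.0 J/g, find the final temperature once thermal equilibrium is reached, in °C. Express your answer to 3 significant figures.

T_f = 32.6 °C

Heat to bring ice to 0 °C and melt it: q₁ = 31.3×2.14×6.3 + 31.3×333.0 = 10845 J
Heat the water can supply cooling to 0 °C: 601.7×4.22×38.6 = 98012.1 J > q₁, so all ice melts.
Energy balance: 601.7×4.22×(38.6 − T) = 10845 + 31.3×4.22×(T − 0)
2539.174(38.6 − T) = 10845 + 132.086 T
98012.1 − 10845 = 2671.260 T
T = 87167.1 / 2671.260 = 32.63 °C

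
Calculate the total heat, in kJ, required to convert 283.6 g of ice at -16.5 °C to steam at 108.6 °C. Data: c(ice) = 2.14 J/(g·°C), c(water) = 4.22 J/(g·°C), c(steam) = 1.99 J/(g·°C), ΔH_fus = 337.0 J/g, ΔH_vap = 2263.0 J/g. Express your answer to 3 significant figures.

q1 (heat ice -16.5→0.0 °C): 283.6 × 2.14 × 16.5 = 10014 J
q2 (melt at 0 °C): 283.6 × 337.0 = 95573 J
q3 (heat water 0.0→100.0 °C): 283.6 × 4.22 × 100.0 = 119679 J
q4 (vaporize at 100 °C): 283.6 × 2263.0 = 641787 J
q5 (heat steam 100.0→108.6 °C): 283.6 × 1.99 × 8.6 = 4854 J
Total: 10014 + 95573 + 119679 + 641787 + 4854 = 871907 J = 872 kJ

q = 872 kJ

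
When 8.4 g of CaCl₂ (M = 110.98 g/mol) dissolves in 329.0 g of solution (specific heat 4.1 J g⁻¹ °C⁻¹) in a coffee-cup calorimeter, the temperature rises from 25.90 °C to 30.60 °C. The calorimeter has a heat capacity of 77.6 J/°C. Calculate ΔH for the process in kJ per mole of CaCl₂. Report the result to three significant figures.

ΔH = -88.6 kJ/mol

|ΔT| = |30.60 − 25.90| = 4.70 °C
|q_surr| = (329.0 × 4.1 + 77.6) × 4.70 = 1426.5 × 4.70 = 6705 J
n(CaCl₂) = 8.4 / 110.98 = 0.07569 mol
Temperature rose, so q_rxn = −|q_surr| = -6.705 kJ
ΔH = q_rxn / n = -88.59 kJ/mol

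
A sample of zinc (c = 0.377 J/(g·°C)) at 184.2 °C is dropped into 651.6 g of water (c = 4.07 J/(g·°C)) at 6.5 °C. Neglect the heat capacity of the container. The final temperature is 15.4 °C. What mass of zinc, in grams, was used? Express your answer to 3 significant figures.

m = 371 g

q_gained = (651.6 × 4.07) × (15.4 − 6.5) = 23600 J
q_lost = m × 0.377 × (184.2 − 15.4) = 63.6376 m
m = 23600 / 63.6376 = 371 g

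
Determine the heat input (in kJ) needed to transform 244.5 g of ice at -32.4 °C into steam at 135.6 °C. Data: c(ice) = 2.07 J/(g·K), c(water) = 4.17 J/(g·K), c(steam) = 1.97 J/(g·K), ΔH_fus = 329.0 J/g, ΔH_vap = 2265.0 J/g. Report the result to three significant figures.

q1 (heat ice -32.4→0.0 °C): 244.5 × 2.07 × 32.4 = 16398 J
q2 (melt at 0 °C): 244.5 × 329.0 = 80441 J
q3 (heat water 0.0→100.0 °C): 244.5 × 4.17 × 100.0 = 101957 J
q4 (vaporize at 100 °C): 244.5 × 2265.0 = 553793 J
q5 (heat steam 100.0→135.6 °C): 244.5 × 1.97 × 35.6 = 17147 J
Total: 16398 + 80441 + 101957 + 553793 + 17147 = 769736 J = 770 kJ

q = 770 kJ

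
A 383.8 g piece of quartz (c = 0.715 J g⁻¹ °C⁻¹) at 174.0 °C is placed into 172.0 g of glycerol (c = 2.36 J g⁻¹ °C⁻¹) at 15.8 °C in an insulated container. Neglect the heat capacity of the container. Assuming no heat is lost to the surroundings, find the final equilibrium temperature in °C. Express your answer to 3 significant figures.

Heat lost by quartz = heat gained by glycerol.
(383.8)(0.715)(174.0 − T) = (172.0)(2.36)(T − 15.8)
274.417 (174.0 − T) = 405.92 (T − 15.8)
47749 − 274.417 T = 405.92 T − 6413.5
54162.5 = 680.337 T
T = 79.61 °C

T_f = 79.6 °C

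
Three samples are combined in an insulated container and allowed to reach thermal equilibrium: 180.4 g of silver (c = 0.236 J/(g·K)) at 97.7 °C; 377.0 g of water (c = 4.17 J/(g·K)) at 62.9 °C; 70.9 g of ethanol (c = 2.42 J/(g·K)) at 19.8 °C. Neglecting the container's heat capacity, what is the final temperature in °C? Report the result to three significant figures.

Σ mᵢcᵢ(T − Tᵢ) = 0  ⇒  T = Σ mᵢcᵢTᵢ / Σ mᵢcᵢ
Σ mᵢcᵢ = 180.4×0.236 + 377.0×4.17 + 70.9×2.42 = 1786.2424
Σ mᵢcᵢTᵢ = 42.5744×97.7 + 1572.09×62.9 + 171.578×19.8 = 106440
T = 106440 / 1786.2424 = 59.59 °C

T_f = 59.6 °C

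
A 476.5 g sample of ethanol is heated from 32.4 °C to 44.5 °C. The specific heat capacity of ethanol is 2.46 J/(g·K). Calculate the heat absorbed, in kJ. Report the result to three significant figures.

q = m c ΔT = 476.5 × 2.46 × (44.5 − 32.4)
q = 476.5 × 2.46 × 12.1 = 14180 J = 14.2 kJ

q = 14.2 kJ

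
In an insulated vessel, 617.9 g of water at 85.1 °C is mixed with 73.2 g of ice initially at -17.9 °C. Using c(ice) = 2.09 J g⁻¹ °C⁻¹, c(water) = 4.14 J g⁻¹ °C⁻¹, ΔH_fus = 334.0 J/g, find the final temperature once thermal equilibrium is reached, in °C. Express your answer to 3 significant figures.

T_f = 66.6 °C

Heat to bring ice to 0 °C and melt it: q₁ = 73.2×2.09×17.9 + 73.2×334.0 = 27187 J
Heat the water can supply cooling to 0 °C: 617.9×4.14×85.1 = 217695 J > q₁, so all ice melts.
Energy balance: 617.9×4.14×(85.1 − T) = 27187 + 73.2×4.14×(T − 0)
2558.106(85.1 − T) = 27187 + 303.048 T
217695 − 27187 = 2861.154 T
T = 190508 / 2861.154 = 66.58 °C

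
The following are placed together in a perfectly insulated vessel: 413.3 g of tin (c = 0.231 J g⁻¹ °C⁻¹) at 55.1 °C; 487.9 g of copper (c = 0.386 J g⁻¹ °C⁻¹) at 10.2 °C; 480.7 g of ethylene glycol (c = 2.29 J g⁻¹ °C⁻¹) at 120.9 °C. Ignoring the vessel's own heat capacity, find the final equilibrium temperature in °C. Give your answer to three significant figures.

T_f = 101 °C

Σ mᵢcᵢ(T − Tᵢ) = 0  ⇒  T = Σ mᵢcᵢTᵢ / Σ mᵢcᵢ
Σ mᵢcᵢ = 413.3×0.231 + 487.9×0.386 + 480.7×2.29 = 1384.6047
Σ mᵢcᵢTᵢ = 95.4723×55.1 + 188.3294×10.2 + 1100.803×120.9 = 140270
T = 140270 / 1384.6047 = 101.3 °C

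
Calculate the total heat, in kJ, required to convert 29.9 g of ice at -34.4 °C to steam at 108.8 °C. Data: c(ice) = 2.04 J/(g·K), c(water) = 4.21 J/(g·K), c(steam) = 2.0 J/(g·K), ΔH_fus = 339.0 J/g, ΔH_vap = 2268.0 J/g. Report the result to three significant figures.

q1 (heat ice -34.4→0.0 °C): 29.9 × 2.04 × 34.4 = 2098 J
q2 (melt at 0 °C): 29.9 × 339.0 = 10136 J
q3 (heat water 0.0→100.0 °C): 29.9 × 4.21 × 100.0 = 12588 J
q4 (vaporize at 100 °C): 29.9 × 2268.0 = 67813 J
q5 (heat steam 100.0→108.8 °C): 29.9 × 2.0 × 8.8 = 526 J
Total: 2098 + 10136 + 12588 + 67813 + 526 = 93161 J = 93.2 kJ

q = 93.2 kJ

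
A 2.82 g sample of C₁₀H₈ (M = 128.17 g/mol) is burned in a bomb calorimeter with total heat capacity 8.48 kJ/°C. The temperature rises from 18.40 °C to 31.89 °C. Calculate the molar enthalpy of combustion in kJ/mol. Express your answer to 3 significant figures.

ΔH = -5200 kJ/mol

ΔT = 31.89 − 18.40 = 13.49 °C
q_cal = C_cal × ΔT = 8.48 × 13.49 = 114.3952 kJ
n = 2.82 / 128.17 = 0.02200 mol
q_rxn = −q_cal = -114.3952 kJ
ΔH = -114.3952 / 0.02200 = -5200 kJ/mol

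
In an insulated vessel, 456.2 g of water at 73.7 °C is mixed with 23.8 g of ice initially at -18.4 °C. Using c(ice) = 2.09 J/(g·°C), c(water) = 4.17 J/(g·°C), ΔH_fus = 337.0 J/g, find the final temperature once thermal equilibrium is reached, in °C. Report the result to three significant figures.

Heat to bring ice to 0 °C and melt it: q₁ = 23.8×2.09×18.4 + 23.8×337.0 = 8935.9 J
Heat the water can supply cooling to 0 °C: 456.2×4.17×73.7 = 140203 J > q₁, so all ice melts.
Energy balance: 456.2×4.17×(73.7 − T) = 8935.9 + 23.8×4.17×(T − 0)
1902.354(73.7 − T) = 8935.9 + 99.246 T
140203 − 8935.9 = 2001.600 T
T = 131267.1 / 2001.600 = 65.58 °C

T_f = 65.6 °C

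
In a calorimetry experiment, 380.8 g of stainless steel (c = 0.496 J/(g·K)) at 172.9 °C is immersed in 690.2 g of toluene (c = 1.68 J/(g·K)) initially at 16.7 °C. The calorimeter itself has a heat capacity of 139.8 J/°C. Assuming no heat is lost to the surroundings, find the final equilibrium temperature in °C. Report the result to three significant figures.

Heat lost by stainless steel = heat gained by toluene + calorimeter.
(380.8)(0.496)(172.9 − T) = [(690.2)(1.68) + 139.8](T − 16.7)
188.8768 (172.9 − T) = 1299.336 (T − 16.7)
32657 − 188.8768 T = 1299.336 T − 21699
54356 = 1488.2128 T
T = 36.52 °C

T_f = 36.5 °C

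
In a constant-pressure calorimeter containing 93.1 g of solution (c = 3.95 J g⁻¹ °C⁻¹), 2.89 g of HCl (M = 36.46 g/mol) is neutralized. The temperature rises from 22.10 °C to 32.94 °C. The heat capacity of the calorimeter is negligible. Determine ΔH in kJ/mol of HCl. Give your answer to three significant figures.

|ΔT| = |32.94 − 22.10| = 10.84 °C
|q_surr| = (93.1 × 3.95) × 10.84 = 367.745 × 10.84 = 3986 J
n(HCl) = 2.89 / 36.46 = 0.07926 mol
Temperature rose, so q_rxn = −|q_surr| = -3.986 kJ
ΔH = q_rxn / n = -50.29 kJ/mol

ΔH = -50.3 kJ/mol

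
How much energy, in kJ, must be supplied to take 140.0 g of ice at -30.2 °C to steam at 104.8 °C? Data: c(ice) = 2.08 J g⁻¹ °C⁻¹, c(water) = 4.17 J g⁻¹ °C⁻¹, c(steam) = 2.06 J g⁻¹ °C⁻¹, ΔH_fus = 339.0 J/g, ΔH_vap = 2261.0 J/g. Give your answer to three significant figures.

q = 433 kJ

q1 (heat ice -30.2→0.0 °C): 140.0 × 2.08 × 30.2 = 8794 J
q2 (melt at 0 °C): 140.0 × 339.0 = 47460 J
q3 (heat water 0.0→100.0 °C): 140.0 × 4.17 × 100.0 = 58380 J
q4 (vaporize at 100 °C): 140.0 × 2261.0 = 316540 J
q5 (heat steam 100.0→104.8 °C): 140.0 × 2.06 × 4.8 = 1384 J
Total: 8794 + 47460 + 58380 + 316540 + 1384 = 432558 J = 433 kJ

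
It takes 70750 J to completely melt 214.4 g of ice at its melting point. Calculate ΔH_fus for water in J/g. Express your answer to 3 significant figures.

ΔH_fus = q / m = 70750 / 214.4 = 330 J/g

ΔH_fus = 330 J/g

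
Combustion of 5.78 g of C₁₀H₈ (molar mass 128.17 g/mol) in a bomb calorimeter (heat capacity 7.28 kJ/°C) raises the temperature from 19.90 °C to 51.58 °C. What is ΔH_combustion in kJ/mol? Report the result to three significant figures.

ΔH = -5110 kJ/mol

ΔT = 51.58 − 19.90 = 31.68 °C
q_cal = C_cal × ΔT = 7.28 × 31.68 = 230.6304 kJ
n = 5.78 / 128.17 = 0.04510 mol
q_rxn = −q_cal = -230.6304 kJ
ΔH = -230.6304 / 0.04510 = -5114 kJ/mol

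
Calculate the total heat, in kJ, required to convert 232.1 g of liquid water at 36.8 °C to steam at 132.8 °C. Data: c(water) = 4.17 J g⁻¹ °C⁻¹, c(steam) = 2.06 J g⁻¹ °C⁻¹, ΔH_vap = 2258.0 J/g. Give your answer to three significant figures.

q = 601 kJ

q1 (heat water 36.8→100.0 °C): 232.1 × 4.17 × 63.2 = 61169 J
q2 (vaporize at 100 °C): 232.1 × 2258.0 = 524082 J
q3 (heat steam 100.0→132.8 °C): 232.1 × 2.06 × 32.8 = 15683 J
Total: 61169 + 524082 + 15683 = 600934 J = 601 kJ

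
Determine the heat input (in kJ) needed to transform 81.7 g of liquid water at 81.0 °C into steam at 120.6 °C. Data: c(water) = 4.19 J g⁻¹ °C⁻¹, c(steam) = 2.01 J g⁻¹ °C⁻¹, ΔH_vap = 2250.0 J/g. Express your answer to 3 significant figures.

q1 (heat water 81.0→100.0 °C): 81.7 × 4.19 × 19.0 = 6504 J
q2 (vaporize at 100 °C): 81.7 × 2250.0 = 183825 J
q3 (heat steam 100.0→120.6 °C): 81.7 × 2.01 × 20.6 = 3383 J
Total: 6504 + 183825 + 3383 = 193712 J = 194 kJ

q = 194 kJ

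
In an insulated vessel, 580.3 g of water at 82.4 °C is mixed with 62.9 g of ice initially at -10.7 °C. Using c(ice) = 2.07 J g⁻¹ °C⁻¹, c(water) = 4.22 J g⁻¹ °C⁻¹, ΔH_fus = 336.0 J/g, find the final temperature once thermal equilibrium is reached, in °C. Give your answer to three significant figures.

T_f = 66.0 °C

Heat to bring ice to 0 °C and melt it: q₁ = 62.9×2.07×10.7 + 62.9×336.0 = 22528 J
Heat the water can supply cooling to 0 °C: 580.3×4.22×82.4 = 201787 J > q₁, so all ice melts.
Energy balance: 580.3×4.22×(82.4 − T) = 22528 + 62.9×4.22×(T − 0)
2448.866(82.4 − T) = 22528 + 265.438 T
201787 − 22528 = 2714.304 T
T = 179259 / 2714.304 = 66.04 °C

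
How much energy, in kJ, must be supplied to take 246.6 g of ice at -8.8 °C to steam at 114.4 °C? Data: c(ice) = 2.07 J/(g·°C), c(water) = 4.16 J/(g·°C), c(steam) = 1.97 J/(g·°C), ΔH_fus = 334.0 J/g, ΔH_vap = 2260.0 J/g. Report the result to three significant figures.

q1 (heat ice -8.8→0.0 °C): 246.6 × 2.07 × 8.8 = 4492 J
q2 (melt at 0 °C): 246.6 × 334.0 = 82364 J
q3 (heat water 0.0→100.0 °C): 246.6 × 4.16 × 100.0 = 102586 J
q4 (vaporize at 100 °C): 246.6 × 2260.0 = 557316 J
q5 (heat steam 100.0→114.4 °C): 246.6 × 1.97 × 14.4 = 6996 J
Total: 4492 + 82364 + 102586 + 557316 + 6996 = 753754 J = 754 kJ

q = 754 kJ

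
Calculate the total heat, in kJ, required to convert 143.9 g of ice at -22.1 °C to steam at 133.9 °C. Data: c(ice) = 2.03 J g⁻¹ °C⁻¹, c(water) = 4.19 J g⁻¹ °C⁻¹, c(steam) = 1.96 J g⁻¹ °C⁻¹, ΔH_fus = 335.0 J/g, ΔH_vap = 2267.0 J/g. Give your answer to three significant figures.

q = 451 kJ

q1 (heat ice -22.1→0.0 °C): 143.9 × 2.03 × 22.1 = 6456 J
q2 (melt at 0 °C): 143.9 × 335.0 = 48207 J
q3 (heat water 0.0→100.0 °C): 143.9 × 4.19 × 100.0 = 60294 J
q4 (vaporize at 100 °C): 143.9 × 2267.0 = 326221 J
q5 (heat steam 100.0→133.9 °C): 143.9 × 1.96 × 33.9 = 9561 J
Total: 6456 + 48207 + 60294 + 326221 + 9561 = 450739 J = 451 kJ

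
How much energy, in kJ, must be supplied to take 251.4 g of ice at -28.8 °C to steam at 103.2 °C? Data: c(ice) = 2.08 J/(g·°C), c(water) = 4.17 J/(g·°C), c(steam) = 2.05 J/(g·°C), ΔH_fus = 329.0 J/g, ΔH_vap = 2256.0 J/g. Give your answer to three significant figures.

q1 (heat ice -28.8→0.0 °C): 251.4 × 2.08 × 28.8 = 15060 J
q2 (melt at 0 °C): 251.4 × 329.0 = 82711 J
q3 (heat water 0.0→100.0 °C): 251.4 × 4.17 × 100.0 = 104834 J
q4 (vaporize at 100 °C): 251.4 × 2256.0 = 567158 J
q5 (heat steam 100.0→103.2 °C): 251.4 × 2.05 × 3.2 = 1649 J
Total: 15060 + 82711 + 104834 + 567158 + 1649 = 771412 J = 771 kJ

q = 771 kJ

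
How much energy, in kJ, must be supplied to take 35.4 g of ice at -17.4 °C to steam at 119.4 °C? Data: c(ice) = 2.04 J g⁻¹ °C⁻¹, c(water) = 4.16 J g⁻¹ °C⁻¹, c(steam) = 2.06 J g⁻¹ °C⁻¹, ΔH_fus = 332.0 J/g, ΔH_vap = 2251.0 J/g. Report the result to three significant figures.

q = 109 kJ

q1 (heat ice -17.4→0.0 °C): 35.4 × 2.04 × 17.4 = 1257 J
q2 (melt at 0 °C): 35.4 × 332.0 = 11753 J
q3 (heat water 0.0→100.0 °C): 35.4 × 4.16 × 100.0 = 14726 J
q4 (vaporize at 100 °C): 35.4 × 2251.0 = 79685 J
q5 (heat steam 100.0→119.4 °C): 35.4 × 2.06 × 19.4 = 1415 J
Total: 1257 + 11753 + 14726 + 79685 + 1415 = 108836 J = 109 kJ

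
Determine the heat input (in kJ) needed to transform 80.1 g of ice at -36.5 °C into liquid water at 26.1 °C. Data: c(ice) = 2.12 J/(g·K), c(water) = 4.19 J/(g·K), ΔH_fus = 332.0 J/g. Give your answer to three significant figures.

q1 (heat ice -36.5→0.0 °C): 80.1 × 2.12 × 36.5 = 6198 J
q2 (melt at 0 °C): 80.1 × 332.0 = 26593 J
q3 (heat water 0.0→26.1 °C): 80.1 × 4.19 × 26.1 = 8760 J
Total: 6198 + 26593 + 8760 = 41551 J = 41.6 kJ

q = 41.6 kJ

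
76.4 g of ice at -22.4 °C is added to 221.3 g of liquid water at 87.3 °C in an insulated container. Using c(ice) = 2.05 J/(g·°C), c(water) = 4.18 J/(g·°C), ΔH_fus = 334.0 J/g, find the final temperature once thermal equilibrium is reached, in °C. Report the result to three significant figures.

Heat to bring ice to 0 °C and melt it: q₁ = 76.4×2.05×22.4 + 76.4×334.0 = 29026 J
Heat the water can supply cooling to 0 °C: 221.3×4.18×87.3 = 80755.5 J > q₁, so all ice melts.
Energy balance: 221.3×4.18×(87.3 − T) = 29026 + 76.4×4.18×(T − 0)
925.034(87.3 − T) = 29026 + 319.352 T
80755.5 − 29026 = 1244.386 T
T = 51729.5 / 1244.386 = 41.57 °C

T_f = 41.6 °C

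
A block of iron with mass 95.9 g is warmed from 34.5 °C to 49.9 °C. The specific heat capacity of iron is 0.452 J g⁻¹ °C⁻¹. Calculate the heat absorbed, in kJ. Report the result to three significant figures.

q = m c ΔT = 95.9 × 0.452 × (49.9 − 34.5)
q = 95.9 × 0.452 × 15.4 = 667.5 J = 0.668 kJ

q = 0.668 kJ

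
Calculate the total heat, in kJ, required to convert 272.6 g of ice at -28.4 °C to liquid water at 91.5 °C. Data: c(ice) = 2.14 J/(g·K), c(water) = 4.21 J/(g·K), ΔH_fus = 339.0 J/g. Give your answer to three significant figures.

q = 214 kJ

q1 (heat ice -28.4→0.0 °C): 272.6 × 2.14 × 28.4 = 16568 J
q2 (melt at 0 °C): 272.6 × 339.0 = 92411 J
q3 (heat water 0.0→91.5 °C): 272.6 × 4.21 × 91.5 = 105010 J
Total: 16568 + 92411 + 105010 = 213989 J = 214 kJ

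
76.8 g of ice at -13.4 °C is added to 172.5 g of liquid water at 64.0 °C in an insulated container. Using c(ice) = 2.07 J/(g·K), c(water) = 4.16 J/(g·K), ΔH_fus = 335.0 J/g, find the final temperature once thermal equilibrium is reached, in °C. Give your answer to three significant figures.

T_f = 17.4 °C

Heat to bring ice to 0 °C and melt it: q₁ = 76.8×2.07×13.4 + 76.8×335.0 = 27858 J
Heat the water can supply cooling to 0 °C: 172.5×4.16×64.0 = 45926.4 J > q₁, so all ice melts.
Energy balance: 172.5×4.16×(64.0 − T) = 27858 + 76.8×4.16×(T − 0)
717.6(64.0 − T) = 27858 + 319.488 T
45926.4 − 27858 = 1037.088 T
T = 18068.4 / 1037.088 = 17.42 °C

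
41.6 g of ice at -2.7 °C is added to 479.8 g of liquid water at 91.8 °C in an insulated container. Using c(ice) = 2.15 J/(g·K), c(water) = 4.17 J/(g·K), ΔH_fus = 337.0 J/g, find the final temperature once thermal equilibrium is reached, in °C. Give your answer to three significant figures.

T_f = 77.9 °C

Heat to bring ice to 0 °C and melt it: q₁ = 41.6×2.15×2.7 + 41.6×337.0 = 14261 J
Heat the water can supply cooling to 0 °C: 479.8×4.17×91.8 = 183670 J > q₁, so all ice melts.
Energy balance: 479.8×4.17×(91.8 − T) = 14261 + 41.6×4.17×(T − 0)
2000.766(91.8 − T) = 14261 + 173.472 T
183670 − 14261 = 2174.238 T
T = 169409 / 2174.238 = 77.92 °C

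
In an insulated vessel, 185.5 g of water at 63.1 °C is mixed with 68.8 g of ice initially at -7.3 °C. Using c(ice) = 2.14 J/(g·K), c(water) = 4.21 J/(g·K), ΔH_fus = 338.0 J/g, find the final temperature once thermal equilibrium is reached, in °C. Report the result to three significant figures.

T_f = 23.3 °C

Heat to bring ice to 0 °C and melt it: q₁ = 68.8×2.14×7.3 + 68.8×338.0 = 24329 J
Heat the water can supply cooling to 0 °C: 185.5×4.21×63.1 = 49278.3 J > q₁, so all ice melts.
Energy balance: 185.5×4.21×(63.1 − T) = 24329 + 68.8×4.21×(T − 0)
780.955(63.1 − T) = 24329 + 289.648 T
49278.3 − 24329 = 1070.603 T
T = 24949.3 / 1070.603 = 23.30 °C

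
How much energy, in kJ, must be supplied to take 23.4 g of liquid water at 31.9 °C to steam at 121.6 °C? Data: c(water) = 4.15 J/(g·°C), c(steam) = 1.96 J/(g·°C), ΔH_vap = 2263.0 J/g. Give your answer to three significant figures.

q = 60.6 kJ

q1 (heat water 31.9→100.0 °C): 23.4 × 4.15 × 68.1 = 6613 J
q2 (vaporize at 100 °C): 23.4 × 2263.0 = 52954 J
q3 (heat steam 100.0→121.6 °C): 23.4 × 1.96 × 21.6 = 991 J
Total: 6613 + 52954 + 991 = 60558 J = 60.6 kJ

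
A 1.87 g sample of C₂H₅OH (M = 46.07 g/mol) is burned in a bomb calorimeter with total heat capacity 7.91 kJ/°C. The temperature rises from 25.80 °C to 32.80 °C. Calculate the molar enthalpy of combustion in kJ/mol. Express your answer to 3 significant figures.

ΔT = 32.80 − 25.80 = 7.00 °C
q_cal = C_cal × ΔT = 7.91 × 7.00 = 55.37 kJ
n = 1.87 / 46.07 = 0.04059 mol
q_rxn = −q_cal = -55.37 kJ
ΔH = -55.37 / 0.04059 = -1364 kJ/mol

ΔH = -1360 kJ/mol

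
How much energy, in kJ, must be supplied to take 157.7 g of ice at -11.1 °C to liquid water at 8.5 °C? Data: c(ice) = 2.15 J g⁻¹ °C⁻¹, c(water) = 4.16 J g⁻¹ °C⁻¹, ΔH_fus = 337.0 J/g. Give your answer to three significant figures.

q = 62.5 kJ

q1 (heat ice -11.1→0.0 °C): 157.7 × 2.15 × 11.1 = 3764 J
q2 (melt at 0 °C): 157.7 × 337.0 = 53145 J
q3 (heat water 0.0→8.5 °C): 157.7 × 4.16 × 8.5 = 5576 J
Total: 3764 + 53145 + 5576 = 62485 J = 62.5 kJ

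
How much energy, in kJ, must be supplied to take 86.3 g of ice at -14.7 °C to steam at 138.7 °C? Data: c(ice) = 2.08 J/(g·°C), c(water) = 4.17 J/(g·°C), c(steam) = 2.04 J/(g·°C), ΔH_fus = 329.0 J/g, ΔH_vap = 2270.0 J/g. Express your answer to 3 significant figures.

q1 (heat ice -14.7→0.0 °C): 86.3 × 2.08 × 14.7 = 2639 J
q2 (melt at 0 °C): 86.3 × 329.0 = 28393 J
q3 (heat water 0.0→100.0 °C): 86.3 × 4.17 × 100.0 = 35987 J
q4 (vaporize at 100 °C): 86.3 × 2270.0 = 195901 J
q5 (heat steam 100.0→138.7 °C): 86.3 × 2.04 × 38.7 = 6813 J
Total: 2639 + 28393 + 35987 + 195901 + 6813 = 269733 J = 270 kJ

q = 270 kJ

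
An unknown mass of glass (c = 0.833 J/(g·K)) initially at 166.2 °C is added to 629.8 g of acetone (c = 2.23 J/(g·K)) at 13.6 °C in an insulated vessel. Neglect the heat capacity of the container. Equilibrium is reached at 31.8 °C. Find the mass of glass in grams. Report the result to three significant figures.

q_gained = (629.8 × 2.23) × (31.8 − 13.6) = 25560 J
q_lost = m × 0.833 × (166.2 − 31.8) = 111.9552 m
m = 25560 / 111.9552 = 228 g

m = 228 g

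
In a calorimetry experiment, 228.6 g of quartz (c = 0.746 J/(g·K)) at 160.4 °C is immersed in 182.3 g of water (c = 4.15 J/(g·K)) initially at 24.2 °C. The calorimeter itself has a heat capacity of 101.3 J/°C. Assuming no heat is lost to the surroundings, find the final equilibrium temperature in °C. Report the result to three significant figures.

T_f = 46.8 °C

Heat lost by quartz = heat gained by water + calorimeter.
(228.6)(0.746)(160.4 − T) = [(182.3)(4.15) + 101.3](T − 24.2)
170.5356 (160.4 − T) = 857.845 (T − 24.2)
27354 − 170.5356 T = 857.845 T − 20760
48114 = 1028.3806 T
T = 46.79 °C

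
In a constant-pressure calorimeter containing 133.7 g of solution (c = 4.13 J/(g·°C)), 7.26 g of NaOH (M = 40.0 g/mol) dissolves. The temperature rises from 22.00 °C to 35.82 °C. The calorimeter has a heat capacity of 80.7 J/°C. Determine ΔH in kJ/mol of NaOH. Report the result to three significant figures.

|ΔT| = |35.82 − 22.00| = 13.82 °C
|q_surr| = (133.7 × 4.13 + 80.7) × 13.82 = 632.881 × 13.82 = 8746 J
n(NaOH) = 7.26 / 40.0 = 0.1815 mol
Temperature rose, so q_rxn = −|q_surr| = -8.746 kJ
ΔH = q_rxn / n = -48.19 kJ/mol

ΔH = -48.2 kJ/mol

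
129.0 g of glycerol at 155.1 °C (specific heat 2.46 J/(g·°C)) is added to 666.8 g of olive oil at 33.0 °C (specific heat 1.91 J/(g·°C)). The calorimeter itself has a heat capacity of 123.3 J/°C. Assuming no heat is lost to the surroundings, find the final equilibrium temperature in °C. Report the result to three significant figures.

T_f = 55.6 °C

Heat lost by glycerol = heat gained by olive oil + calorimeter.
(129.0)(2.46)(155.1 − T) = [(666.8)(1.91) + 123.3](T − 33.0)
317.34 (155.1 − T) = 1396.888 (T − 33.0)
49219 − 317.34 T = 1396.888 T − 46097
95316 = 1714.228 T
T = 55.60 °C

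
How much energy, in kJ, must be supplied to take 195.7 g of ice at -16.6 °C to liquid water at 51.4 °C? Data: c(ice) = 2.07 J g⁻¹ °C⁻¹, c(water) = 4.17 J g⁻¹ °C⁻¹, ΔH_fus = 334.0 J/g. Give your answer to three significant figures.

q = 114 kJ

q1 (heat ice -16.6→0.0 °C): 195.7 × 2.07 × 16.6 = 6725 J
q2 (melt at 0 °C): 195.7 × 334.0 = 65364 J
q3 (heat water 0.0→51.4 °C): 195.7 × 4.17 × 51.4 = 41946 J
Total: 6725 + 65364 + 41946 = 114035 J = 114 kJ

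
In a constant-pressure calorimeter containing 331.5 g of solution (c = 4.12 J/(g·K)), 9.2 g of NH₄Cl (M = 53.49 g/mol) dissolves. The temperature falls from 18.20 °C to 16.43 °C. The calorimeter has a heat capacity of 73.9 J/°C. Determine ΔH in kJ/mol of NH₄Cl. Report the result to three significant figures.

|ΔT| = |16.43 − 18.20| = 1.77 °C
|q_surr| = (331.5 × 4.12 + 73.9) × 1.77 = 1439.68 × 1.77 = 2548 J
n(NH₄Cl) = 9.2 / 53.49 = 0.1720 mol
Temperature fell, so q_rxn = +|q_surr| = 2.548 kJ
ΔH = q_rxn / n = 14.81 kJ/mol

ΔH = 14.8 kJ/mol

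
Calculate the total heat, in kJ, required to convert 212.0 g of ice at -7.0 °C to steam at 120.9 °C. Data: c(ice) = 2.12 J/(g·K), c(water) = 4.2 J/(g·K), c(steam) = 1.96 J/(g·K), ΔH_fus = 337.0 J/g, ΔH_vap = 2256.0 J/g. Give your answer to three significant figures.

q = 651 kJ

q1 (heat ice -7.0→0.0 °C): 212.0 × 2.12 × 7.0 = 3146 J
q2 (melt at 0 °C): 212.0 × 337.0 = 71444 J
q3 (heat water 0.0→100.0 °C): 212.0 × 4.2 × 100.0 = 89040 J
q4 (vaporize at 100 °C): 212.0 × 2256.0 = 478272 J
q5 (heat steam 100.0→120.9 °C): 212.0 × 1.96 × 20.9 = 8684 J
Total: 3146 + 71444 + 89040 + 478272 + 8684 = 650586 J = 651 kJ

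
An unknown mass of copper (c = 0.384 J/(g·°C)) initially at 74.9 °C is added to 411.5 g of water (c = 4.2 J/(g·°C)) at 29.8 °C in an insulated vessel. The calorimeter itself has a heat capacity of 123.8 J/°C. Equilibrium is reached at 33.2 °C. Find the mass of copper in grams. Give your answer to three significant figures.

m = 393 g

q_gained = (411.5 × 4.2 + 123.8) × (33.2 − 29.8) = 6297 J
q_lost = m × 0.384 × (74.9 − 33.2) = 16.0128 m
m = 6297 / 16.0128 = 393 g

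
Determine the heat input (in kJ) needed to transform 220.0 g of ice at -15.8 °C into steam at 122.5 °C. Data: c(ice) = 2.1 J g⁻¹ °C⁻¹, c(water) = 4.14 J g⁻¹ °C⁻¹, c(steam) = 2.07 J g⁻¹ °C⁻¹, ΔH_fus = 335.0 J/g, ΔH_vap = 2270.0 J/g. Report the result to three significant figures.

q1 (heat ice -15.8→0.0 °C): 220.0 × 2.1 × 15.8 = 7300 J
q2 (melt at 0 °C): 220.0 × 335.0 = 73700 J
q3 (heat water 0.0→100.0 °C): 220.0 × 4.14 × 100.0 = 91080 J
q4 (vaporize at 100 °C): 220.0 × 2270.0 = 499400 J
q5 (heat steam 100.0→122.5 °C): 220.0 × 2.07 × 22.5 = 10247 J
Total: 7300 + 73700 + 91080 + 499400 + 10247 = 681727 J = 682 kJ

q = 682 kJ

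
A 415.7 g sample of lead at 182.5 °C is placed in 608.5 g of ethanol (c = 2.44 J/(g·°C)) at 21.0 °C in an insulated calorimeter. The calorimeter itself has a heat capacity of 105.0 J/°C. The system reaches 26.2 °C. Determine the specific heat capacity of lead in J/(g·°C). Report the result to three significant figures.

q_gained = (608.5 × 2.44 + 105.0) × (26.2 − 21.0) = 8267 J
q_lost = 415.7 × c × (182.5 − 26.2) = 64973.91 c
Set equal: c = 8267 / 64973.91 = 0.127 J/(g·°C)

c = 0.127 J/(g·°C)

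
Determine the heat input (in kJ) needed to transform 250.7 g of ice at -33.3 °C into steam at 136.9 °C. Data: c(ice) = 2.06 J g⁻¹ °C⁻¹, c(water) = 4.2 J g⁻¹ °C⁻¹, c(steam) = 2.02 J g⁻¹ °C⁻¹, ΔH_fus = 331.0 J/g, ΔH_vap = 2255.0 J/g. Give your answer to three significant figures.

q = 789 kJ

q1 (heat ice -33.3→0.0 °C): 250.7 × 2.06 × 33.3 = 17198 J
q2 (melt at 0 °C): 250.7 × 331.0 = 82982 J
q3 (heat water 0.0→100.0 °C): 250.7 × 4.2 × 100.0 = 105294 J
q4 (vaporize at 100 °C): 250.7 × 2255.0 = 565329 J
q5 (heat steam 100.0→136.9 °C): 250.7 × 2.02 × 36.9 = 18687 J
Total: 17198 + 82982 + 105294 + 565329 + 18687 = 789490 J = 789 kJ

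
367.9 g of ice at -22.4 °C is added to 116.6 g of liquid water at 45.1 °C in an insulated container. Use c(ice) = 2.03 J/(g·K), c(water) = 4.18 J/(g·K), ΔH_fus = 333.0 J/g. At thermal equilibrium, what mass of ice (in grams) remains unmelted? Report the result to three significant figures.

m_ice remaining = 352 g

Heat to warm all ice to 0 °C: 367.9×2.03×22.4 = 16729 J
Heat released by water cooling to 0 °C: 116.6×4.18×45.1 = 21981 J
21981 J < 16729 + 367.9×333.0 = 139239.7 J, so not all ice melts; final T = 0 °C.
Heat left for melting: 21981 − 16729 = 5252 J
Mass melted = 5252 / 333.0 = 15.77 g
Ice remaining = 367.9 − 15.77 = 352.13 g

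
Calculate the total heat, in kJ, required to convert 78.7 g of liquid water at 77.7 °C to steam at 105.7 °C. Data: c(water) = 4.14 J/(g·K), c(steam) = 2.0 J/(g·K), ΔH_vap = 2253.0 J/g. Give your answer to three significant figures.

q1 (heat water 77.7→100.0 °C): 78.7 × 4.14 × 22.3 = 7266 J
q2 (vaporize at 100 °C): 78.7 × 2253.0 = 177311 J
q3 (heat steam 100.0→105.7 °C): 78.7 × 2.0 × 5.7 = 897 J
Total: 7266 + 177311 + 897 = 185474 J = 185 kJ

q = 185 kJ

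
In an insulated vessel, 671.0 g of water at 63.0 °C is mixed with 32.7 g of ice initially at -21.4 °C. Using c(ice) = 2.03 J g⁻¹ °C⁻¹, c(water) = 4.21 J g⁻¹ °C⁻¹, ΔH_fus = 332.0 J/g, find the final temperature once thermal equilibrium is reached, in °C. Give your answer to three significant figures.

T_f = 55.9 °C

Heat to bring ice to 0 °C and melt it: q₁ = 32.7×2.03×21.4 + 32.7×332.0 = 12277 J
Heat the water can supply cooling to 0 °C: 671.0×4.21×63.0 = 177969 J > q₁, so all ice melts.
Energy balance: 671.0×4.21×(63.0 − T) = 12277 + 32.7×4.21×(T − 0)
2824.91(63.0 − T) = 12277 + 137.667 T
177969 − 12277 = 2962.577 T
T = 165692 / 2962.577 = 55.93 °C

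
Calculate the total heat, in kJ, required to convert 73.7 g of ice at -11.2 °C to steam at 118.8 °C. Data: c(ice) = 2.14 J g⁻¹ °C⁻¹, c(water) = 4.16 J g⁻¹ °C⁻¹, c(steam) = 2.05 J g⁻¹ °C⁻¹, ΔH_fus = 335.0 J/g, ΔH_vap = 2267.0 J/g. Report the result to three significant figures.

q1 (heat ice -11.2→0.0 °C): 73.7 × 2.14 × 11.2 = 1766 J
q2 (melt at 0 °C): 73.7 × 335.0 = 24690 J
q3 (heat water 0.0→100.0 °C): 73.7 × 4.16 × 100.0 = 30659 J
q4 (vaporize at 100 °C): 73.7 × 2267.0 = 167078 J
q5 (heat steam 100.0→118.8 °C): 73.7 × 2.05 × 18.8 = 2840 J
Total: 1766 + 24690 + 30659 + 167078 + 2840 = 227033 J = 227 kJ

q = 227 kJ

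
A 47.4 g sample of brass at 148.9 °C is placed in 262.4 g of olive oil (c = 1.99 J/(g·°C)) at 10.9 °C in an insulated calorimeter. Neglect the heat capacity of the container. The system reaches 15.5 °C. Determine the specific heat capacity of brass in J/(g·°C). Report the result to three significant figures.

q_gained = (262.4 × 1.99) × (15.5 − 10.9) = 2402 J
q_lost = 47.4 × c × (148.9 − 15.5) = 6323.16 c
Set equal: c = 2402 / 6323.16 = 0.380 J/(g·°C)

c = 0.380 J/(g·°C)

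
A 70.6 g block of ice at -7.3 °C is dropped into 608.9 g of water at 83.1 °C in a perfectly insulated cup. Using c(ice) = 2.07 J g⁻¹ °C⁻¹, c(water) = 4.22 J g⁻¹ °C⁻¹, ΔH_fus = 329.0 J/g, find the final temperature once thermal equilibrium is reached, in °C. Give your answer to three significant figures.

T_f = 66.0 °C

Heat to bring ice to 0 °C and melt it: q₁ = 70.6×2.07×7.3 + 70.6×329.0 = 24294 J
Heat the water can supply cooling to 0 °C: 608.9×4.22×83.1 = 213530 J > q₁, so all ice melts.
Energy balance: 608.9×4.22×(83.1 − T) = 24294 + 70.6×4.22×(T − 0)
2569.558(83.1 − T) = 24294 + 297.932 T
213530 − 24294 = 2867.490 T
T = 189236 / 2867.490 = 65.99 °C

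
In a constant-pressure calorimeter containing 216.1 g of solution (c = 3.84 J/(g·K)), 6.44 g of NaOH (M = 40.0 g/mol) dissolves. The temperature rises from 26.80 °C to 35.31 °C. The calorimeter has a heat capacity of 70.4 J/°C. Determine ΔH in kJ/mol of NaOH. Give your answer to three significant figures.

|ΔT| = |35.31 − 26.80| = 8.51 °C
|q_surr| = (216.1 × 3.84 + 70.4) × 8.51 = 900.224 × 8.51 = 7661 J
n(NaOH) = 6.44 / 40.0 = 0.1610 mol
Temperature rose, so q_rxn = −|q_surr| = -7.661 kJ
ΔH = q_rxn / n = -47.58 kJ/mol

ΔH = -47.6 kJ/mol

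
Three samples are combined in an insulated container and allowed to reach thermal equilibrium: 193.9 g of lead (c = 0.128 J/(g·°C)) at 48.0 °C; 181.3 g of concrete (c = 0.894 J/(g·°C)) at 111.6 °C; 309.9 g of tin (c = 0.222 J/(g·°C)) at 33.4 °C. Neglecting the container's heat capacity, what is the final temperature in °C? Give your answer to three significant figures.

T_f = 84.4 °C

Σ mᵢcᵢ(T − Tᵢ) = 0  ⇒  T = Σ mᵢcᵢTᵢ / Σ mᵢcᵢ
Σ mᵢcᵢ = 193.9×0.128 + 181.3×0.894 + 309.9×0.222 = 255.6992
Σ mᵢcᵢTᵢ = 24.8192×48.0 + 162.0822×111.6 + 68.7978×33.4 = 21578
T = 21578 / 255.6992 = 84.39 °C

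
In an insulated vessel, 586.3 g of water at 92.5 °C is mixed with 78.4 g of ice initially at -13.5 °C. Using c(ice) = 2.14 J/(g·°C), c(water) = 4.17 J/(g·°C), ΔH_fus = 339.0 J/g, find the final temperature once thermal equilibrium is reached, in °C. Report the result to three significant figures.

T_f = 71.2 °C

Heat to bring ice to 0 °C and melt it: q₁ = 78.4×2.14×13.5 + 78.4×339.0 = 28843 J
Heat the water can supply cooling to 0 °C: 586.3×4.17×92.5 = 226151 J > q₁, so all ice melts.
Energy balance: 586.3×4.17×(92.5 − T) = 28843 + 78.4×4.17×(T − 0)
2444.871(92.5 − T) = 28843 + 326.928 T
226151 − 28843 = 2771.799 T
T = 197308 / 2771.799 = 71.18 °C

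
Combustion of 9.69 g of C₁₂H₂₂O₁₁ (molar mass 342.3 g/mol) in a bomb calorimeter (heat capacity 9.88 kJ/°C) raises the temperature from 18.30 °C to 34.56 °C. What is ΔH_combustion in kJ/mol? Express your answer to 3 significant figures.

ΔT = 34.56 − 18.30 = 16.26 °C
q_cal = C_cal × ΔT = 9.88 × 16.26 = 160.6488 kJ
n = 9.69 / 342.3 = 0.02831 mol
q_rxn = −q_cal = -160.6488 kJ
ΔH = -160.6488 / 0.02831 = -5674.6 kJ/mol

ΔH = -5670 kJ/mol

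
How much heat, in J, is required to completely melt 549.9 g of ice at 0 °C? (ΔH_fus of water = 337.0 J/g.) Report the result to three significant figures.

q = 185000 J

q = m × ΔH_fus = 549.9 × 337.0 = 185300 J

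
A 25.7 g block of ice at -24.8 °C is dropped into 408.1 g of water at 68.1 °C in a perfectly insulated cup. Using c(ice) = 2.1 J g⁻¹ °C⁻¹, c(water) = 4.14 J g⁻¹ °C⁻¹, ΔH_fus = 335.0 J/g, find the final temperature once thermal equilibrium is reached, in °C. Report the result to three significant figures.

Heat to bring ice to 0 °C and melt it: q₁ = 25.7×2.1×24.8 + 25.7×335.0 = 9948.0 J
Heat the water can supply cooling to 0 °C: 408.1×4.14×68.1 = 115057 J > q₁, so all ice melts.
Energy balance: 408.1×4.14×(68.1 − T) = 9948.0 + 25.7×4.14×(T − 0)
1689.534(68.1 − T) = 9948.0 + 106.398 T
115057 − 9948.0 = 1795.932 T
T = 105109.0 / 1795.932 = 58.53 °C

T_f = 58.5 °C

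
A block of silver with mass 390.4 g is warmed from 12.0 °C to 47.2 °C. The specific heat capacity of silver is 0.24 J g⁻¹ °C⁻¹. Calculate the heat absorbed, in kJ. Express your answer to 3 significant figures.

q = m c ΔT = 390.4 × 0.24 × (47.2 − 12.0)
q = 390.4 × 0.24 × 35.2 = 3298 J = 3.30 kJ

q = 3.30 kJ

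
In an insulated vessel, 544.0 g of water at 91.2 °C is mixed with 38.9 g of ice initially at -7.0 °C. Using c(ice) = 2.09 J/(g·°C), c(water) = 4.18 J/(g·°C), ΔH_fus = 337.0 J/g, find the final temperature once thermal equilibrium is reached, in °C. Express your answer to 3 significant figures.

Heat to bring ice to 0 °C and melt it: q₁ = 38.9×2.09×7.0 + 38.9×337.0 = 13678 J
Heat the water can supply cooling to 0 °C: 544.0×4.18×91.2 = 207382 J > q₁, so all ice melts.
Energy balance: 544.0×4.18×(91.2 − T) = 13678 + 38.9×4.18×(T − 0)
2273.92(91.2 − T) = 13678 + 162.602 T
207382 − 13678 = 2436.522 T
T = 193704 / 2436.522 = 79.50 °C

T_f = 79.5 °C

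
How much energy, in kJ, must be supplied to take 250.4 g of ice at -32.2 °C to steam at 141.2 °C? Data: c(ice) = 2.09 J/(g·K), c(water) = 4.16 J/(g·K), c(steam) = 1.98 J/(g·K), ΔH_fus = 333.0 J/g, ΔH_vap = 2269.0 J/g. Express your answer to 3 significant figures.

q = 793 kJ

q1 (heat ice -32.2→0.0 °C): 250.4 × 2.09 × 32.2 = 16851 J
q2 (melt at 0 °C): 250.4 × 333.0 = 83383 J
q3 (heat water 0.0→100.0 °C): 250.4 × 4.16 × 100.0 = 104166 J
q4 (vaporize at 100 °C): 250.4 × 2269.0 = 568158 J
q5 (heat steam 100.0→141.2 °C): 250.4 × 1.98 × 41.2 = 20427 J
Total: 16851 + 83383 + 104166 + 568158 + 20427 = 792985 J = 793 kJ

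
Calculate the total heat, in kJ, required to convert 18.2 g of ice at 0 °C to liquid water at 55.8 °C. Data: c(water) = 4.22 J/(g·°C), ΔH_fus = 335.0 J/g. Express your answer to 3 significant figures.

q = 10.4 kJ

q1 (melt at 0 °C): 18.2 × 335.0 = 6097 J
q2 (heat water 0.0→55.8 °C): 18.2 × 4.22 × 55.8 = 4286 J
Total: 6097 + 4286 = 10383 J = 10.4 kJ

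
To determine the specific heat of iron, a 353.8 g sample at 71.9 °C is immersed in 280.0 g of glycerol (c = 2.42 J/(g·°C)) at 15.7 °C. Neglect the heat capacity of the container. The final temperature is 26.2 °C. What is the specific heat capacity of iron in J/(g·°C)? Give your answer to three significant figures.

q_gained = (280.0 × 2.42) × (26.2 − 15.7) = 7115 J
q_lost = 353.8 × c × (71.9 − 26.2) = 16168.66 c
Set equal: c = 7115 / 16168.66 = 0.440 J/(g·°C)

c = 0.440 J/(g·°C)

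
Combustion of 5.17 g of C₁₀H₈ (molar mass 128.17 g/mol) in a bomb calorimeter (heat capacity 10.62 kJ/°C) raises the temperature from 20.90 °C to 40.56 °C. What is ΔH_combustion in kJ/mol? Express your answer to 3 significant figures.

ΔT = 40.56 − 20.90 = 19.66 °C
q_cal = C_cal × ΔT = 10.62 × 19.66 = 208.7892 kJ
n = 5.17 / 128.17 = 0.04034 mol
q_rxn = −q_cal = -208.7892 kJ
ΔH = -208.7892 / 0.04034 = -5176 kJ/mol

ΔH = -5180 kJ/mol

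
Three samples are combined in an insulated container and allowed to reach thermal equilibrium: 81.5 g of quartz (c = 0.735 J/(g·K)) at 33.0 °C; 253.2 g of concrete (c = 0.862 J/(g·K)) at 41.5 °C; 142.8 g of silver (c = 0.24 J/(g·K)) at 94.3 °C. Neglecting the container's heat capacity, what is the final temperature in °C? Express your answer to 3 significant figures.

Σ mᵢcᵢ(T − Tᵢ) = 0  ⇒  T = Σ mᵢcᵢTᵢ / Σ mᵢcᵢ
Σ mᵢcᵢ = 81.5×0.735 + 253.2×0.862 + 142.8×0.24 = 312.4329
Σ mᵢcᵢTᵢ = 59.9025×33.0 + 218.2584×41.5 + 34.272×94.3 = 14266
T = 14266 / 312.4329 = 45.66 °C

T_f = 45.7 °C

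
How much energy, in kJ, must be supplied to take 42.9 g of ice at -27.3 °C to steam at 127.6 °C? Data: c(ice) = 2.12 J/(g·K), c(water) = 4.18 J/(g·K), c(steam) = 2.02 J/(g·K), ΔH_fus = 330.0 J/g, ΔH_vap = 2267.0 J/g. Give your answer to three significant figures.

q = 134 kJ

q1 (heat ice -27.3→0.0 °C): 42.9 × 2.12 × 27.3 = 2483 J
q2 (melt at 0 °C): 42.9 × 330.0 = 14157 J
q3 (heat water 0.0→100.0 °C): 42.9 × 4.18 × 100.0 = 17932 J
q4 (vaporize at 100 °C): 42.9 × 2267.0 = 97254 J
q5 (heat steam 100.0→127.6 °C): 42.9 × 2.02 × 27.6 = 2392 J
Total: 2483 + 14157 + 17932 + 97254 + 2392 = 134218 J = 134 kJ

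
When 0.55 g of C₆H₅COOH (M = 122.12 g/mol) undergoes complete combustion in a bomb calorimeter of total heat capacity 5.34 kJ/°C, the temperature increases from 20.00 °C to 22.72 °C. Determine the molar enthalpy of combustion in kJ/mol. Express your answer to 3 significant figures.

ΔH = -3230 kJ/mol

ΔT = 22.72 − 20.00 = 2.72 °C
q_cal = C_cal × ΔT = 5.34 × 2.72 = 14.5248 kJ
n = 0.55 / 122.12 = 0.0045038 mol
q_rxn = −q_cal = -14.5248 kJ
ΔH = -14.5248 / 0.0045038 = -3225 kJ/mol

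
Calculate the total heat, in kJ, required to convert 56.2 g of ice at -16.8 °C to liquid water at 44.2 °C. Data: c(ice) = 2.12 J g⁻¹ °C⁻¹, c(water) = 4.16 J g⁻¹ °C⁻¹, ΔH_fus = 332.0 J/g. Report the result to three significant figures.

q1 (heat ice -16.8→0.0 °C): 56.2 × 2.12 × 16.8 = 2002 J
q2 (melt at 0 °C): 56.2 × 332.0 = 18658 J
q3 (heat water 0.0→44.2 °C): 56.2 × 4.16 × 44.2 = 10334 J
Total: 2002 + 18658 + 10334 = 30994 J = 31.0 kJ

q = 31.0 kJ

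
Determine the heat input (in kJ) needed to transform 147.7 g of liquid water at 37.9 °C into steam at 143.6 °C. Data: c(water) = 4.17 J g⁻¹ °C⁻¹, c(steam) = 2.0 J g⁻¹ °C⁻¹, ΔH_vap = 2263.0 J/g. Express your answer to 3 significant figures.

q1 (heat water 37.9→100.0 °C): 147.7 × 4.17 × 62.1 = 38248 J
q2 (vaporize at 100 °C): 147.7 × 2263.0 = 334245 J
q3 (heat steam 100.0→143.6 °C): 147.7 × 2.0 × 43.6 = 12879 J
Total: 38248 + 334245 + 12879 = 385372 J = 385 kJ

q = 385 kJ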